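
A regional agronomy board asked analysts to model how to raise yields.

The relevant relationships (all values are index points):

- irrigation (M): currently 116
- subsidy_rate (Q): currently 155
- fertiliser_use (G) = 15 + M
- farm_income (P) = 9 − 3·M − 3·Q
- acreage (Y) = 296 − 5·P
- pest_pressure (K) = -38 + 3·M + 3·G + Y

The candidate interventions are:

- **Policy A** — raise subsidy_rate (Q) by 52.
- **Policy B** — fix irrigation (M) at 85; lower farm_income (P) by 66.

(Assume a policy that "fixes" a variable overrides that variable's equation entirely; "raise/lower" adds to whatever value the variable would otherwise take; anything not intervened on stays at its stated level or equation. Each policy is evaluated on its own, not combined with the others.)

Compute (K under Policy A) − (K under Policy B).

Policy A (Q + 52):
  M = 116
  Q = 155 + 52 = 207
  G = 15 + 116 = 131
  P = 9 − 3·116 − 3·207 = -960
  Y = 296 − 5·(-960) = 5096
  K = -38 + 3·116 + 3·131 + 5096 = 5799
Policy B (M := 85, P − 66):
  M = 85
  Q = 155
  G = 15 + 85 = 100
  P = 9 − 3·85 − 3·155 (−66 from intervention) = -777
  Y = 296 − 5·(-777) = 4181
  K = -38 + 3·85 + 3·100 + 4181 = 4698
K: 5799 − 4698 = 1101

1101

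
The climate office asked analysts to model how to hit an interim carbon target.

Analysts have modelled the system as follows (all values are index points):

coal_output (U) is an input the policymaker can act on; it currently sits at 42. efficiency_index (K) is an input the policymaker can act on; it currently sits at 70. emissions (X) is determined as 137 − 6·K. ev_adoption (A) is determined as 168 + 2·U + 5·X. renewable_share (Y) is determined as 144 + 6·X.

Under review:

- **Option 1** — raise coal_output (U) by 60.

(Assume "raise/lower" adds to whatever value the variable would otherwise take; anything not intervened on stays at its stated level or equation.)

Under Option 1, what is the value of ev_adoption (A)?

Option 1 (U + 60):
  U = 42 + 60 = 102
  K = 70
  X = 137 − 6·70 = -283
  A = 168 + 2·102 + 5·(-283) = -1043

-1043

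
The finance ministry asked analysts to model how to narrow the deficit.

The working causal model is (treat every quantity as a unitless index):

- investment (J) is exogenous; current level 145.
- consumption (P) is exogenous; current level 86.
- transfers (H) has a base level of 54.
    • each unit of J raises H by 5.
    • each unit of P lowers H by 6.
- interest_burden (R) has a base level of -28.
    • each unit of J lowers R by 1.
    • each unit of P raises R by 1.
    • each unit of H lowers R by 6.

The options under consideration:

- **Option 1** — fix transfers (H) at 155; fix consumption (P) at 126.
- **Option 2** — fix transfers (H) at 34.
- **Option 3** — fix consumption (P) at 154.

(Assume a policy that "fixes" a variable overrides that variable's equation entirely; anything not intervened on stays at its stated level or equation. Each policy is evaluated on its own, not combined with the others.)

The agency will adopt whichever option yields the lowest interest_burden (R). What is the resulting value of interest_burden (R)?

-977

Option 1 (H := 155, P := 126):
  J = 145
  P = 126
  H = 155
  R = -28 − 145 + 126 − 6·155 = -977
Option 2 (H := 34):
  J = 145
  P = 86
  H = 34
  R = -28 − 145 + 86 − 6·34 = -291
Option 3 (P := 154):
  J = 145
  P = 154
  H = 54 + 5·145 − 6·154 = -145
  R = -28 − 145 + 154 − 6·(-145) = 851
Comparing — Option 1: R=-977, Option 2: R=-291, Option 3: R=851. Lowest is -977 (Option 1).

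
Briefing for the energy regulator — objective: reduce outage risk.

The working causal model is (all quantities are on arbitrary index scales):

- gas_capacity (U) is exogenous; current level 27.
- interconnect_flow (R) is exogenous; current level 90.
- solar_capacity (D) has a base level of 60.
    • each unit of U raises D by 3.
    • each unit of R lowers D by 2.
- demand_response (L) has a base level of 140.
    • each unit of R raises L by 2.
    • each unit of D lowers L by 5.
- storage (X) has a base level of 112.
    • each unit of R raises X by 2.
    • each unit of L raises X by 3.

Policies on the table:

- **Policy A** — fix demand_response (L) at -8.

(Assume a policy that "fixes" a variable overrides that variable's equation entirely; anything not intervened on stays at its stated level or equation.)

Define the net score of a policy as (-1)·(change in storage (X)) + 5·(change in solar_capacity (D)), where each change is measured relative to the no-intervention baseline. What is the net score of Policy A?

1569

Baseline:
  U = 27
  R = 90
  D = 60 + 3·27 − 2·90 = -39
  L = 140 + 2·90 − 5·(-39) = 515
  X = 112 + 2·90 + 3·515 = 1837
Policy A (L := -8):
  U = 27
  R = 90
  D = 60 + 3·27 − 2·90 = -39
  L = -8
  X = 112 + 2·90 + 3·(-8) = 268
ΔX = 268 − 1837 = -1569; ΔD = -39 − (-39) = 0
Score = (-1)·(-1569) + 5·0 = 1569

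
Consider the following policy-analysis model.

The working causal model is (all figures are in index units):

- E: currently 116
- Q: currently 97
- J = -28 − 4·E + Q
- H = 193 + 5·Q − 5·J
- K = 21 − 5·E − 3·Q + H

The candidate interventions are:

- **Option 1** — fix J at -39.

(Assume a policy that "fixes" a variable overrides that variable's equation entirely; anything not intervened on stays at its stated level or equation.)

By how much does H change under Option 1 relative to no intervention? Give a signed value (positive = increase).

Baseline:
  E = 116
  Q = 97
  J = -28 − 4·116 + 97 = -395
  H = 193 + 5·97 − 5·(-395) = 2653
Option 1 (J := -39):
  E = 116
  Q = 97
  J = -39
  H = 193 + 5·97 − 5·(-39) = 873
Change in H: 873 − 2653 = -1780

-1780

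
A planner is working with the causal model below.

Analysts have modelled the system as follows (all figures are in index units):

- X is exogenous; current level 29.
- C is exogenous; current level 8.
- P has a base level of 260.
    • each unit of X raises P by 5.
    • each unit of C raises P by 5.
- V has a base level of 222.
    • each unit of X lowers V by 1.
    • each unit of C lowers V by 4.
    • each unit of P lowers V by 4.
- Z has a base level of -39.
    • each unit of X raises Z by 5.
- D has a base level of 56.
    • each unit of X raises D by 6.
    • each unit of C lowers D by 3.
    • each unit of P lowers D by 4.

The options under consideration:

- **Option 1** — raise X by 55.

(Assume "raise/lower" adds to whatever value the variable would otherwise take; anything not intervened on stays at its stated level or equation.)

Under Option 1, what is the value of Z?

381

Option 1 (X + 55):
  X = 29 + 55 = 84
  Z = -39 + 5·84 = 381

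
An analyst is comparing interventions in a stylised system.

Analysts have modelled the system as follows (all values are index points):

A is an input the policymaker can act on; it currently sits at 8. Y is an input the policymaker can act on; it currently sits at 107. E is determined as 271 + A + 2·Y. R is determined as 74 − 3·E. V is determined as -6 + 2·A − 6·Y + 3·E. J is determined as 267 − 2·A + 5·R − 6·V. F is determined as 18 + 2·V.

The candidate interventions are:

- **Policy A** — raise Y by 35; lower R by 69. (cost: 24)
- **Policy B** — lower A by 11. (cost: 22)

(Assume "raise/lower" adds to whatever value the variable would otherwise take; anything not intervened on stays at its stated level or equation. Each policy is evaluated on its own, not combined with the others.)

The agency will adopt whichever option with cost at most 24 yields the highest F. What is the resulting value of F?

Policy A (Y + 35, R − 69):
  A = 8
  Y = 107 + 35 = 142
  E = 271 + 8 + 2·142 = 563
  V = -6 + 2·8 − 6·142 + 3·563 = 847
  F = 18 + 2·847 = 1712
Policy B (A − 11):
  A = 8 − 11 = -3
  Y = 107
  E = 271 + (-3) + 2·107 = 482
  V = -6 + 2·(-3) − 6·107 + 3·482 = 792
  F = 18 + 2·792 = 1602
Comparing — Policy A: F=1712, Policy B: F=1602. Highest is 1712 (Policy A).

1712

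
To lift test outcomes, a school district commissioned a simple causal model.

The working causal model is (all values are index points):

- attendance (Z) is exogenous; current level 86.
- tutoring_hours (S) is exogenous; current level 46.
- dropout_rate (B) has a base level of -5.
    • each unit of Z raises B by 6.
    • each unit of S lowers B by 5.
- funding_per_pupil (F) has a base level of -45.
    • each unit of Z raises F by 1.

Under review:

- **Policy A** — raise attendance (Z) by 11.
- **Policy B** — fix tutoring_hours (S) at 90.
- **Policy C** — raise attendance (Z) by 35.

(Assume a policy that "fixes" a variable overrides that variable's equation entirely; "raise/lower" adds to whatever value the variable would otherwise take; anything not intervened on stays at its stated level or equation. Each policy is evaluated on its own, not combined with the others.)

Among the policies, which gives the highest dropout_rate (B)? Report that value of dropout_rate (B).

Policy A (Z + 11):
  Z = 86 + 11 = 97
  S = 46
  B = -5 + 6·97 − 5·46 = 347
Policy B (S := 90):
  Z = 86
  S = 90
  B = -5 + 6·86 − 5·90 = 61
Policy C (Z + 35):
  Z = 86 + 35 = 121
  S = 46
  B = -5 + 6·121 − 5·46 = 491
Comparing — Policy A: B=347, Policy B: B=61, Policy C: B=491. Highest is 491 (Policy C).

491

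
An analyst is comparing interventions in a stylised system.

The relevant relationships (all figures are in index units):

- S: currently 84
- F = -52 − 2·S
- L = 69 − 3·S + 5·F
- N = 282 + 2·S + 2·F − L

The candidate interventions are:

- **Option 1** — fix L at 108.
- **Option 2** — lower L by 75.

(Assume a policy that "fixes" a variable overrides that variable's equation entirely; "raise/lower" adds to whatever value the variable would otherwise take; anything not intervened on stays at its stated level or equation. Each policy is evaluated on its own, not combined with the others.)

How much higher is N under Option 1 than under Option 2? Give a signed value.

-1466

Option 1 (L := 108):
  S = 84
  F = -52 − 2·84 = -220
  L = 108
  N = 282 + 2·84 + 2·(-220) − 108 = -98
Option 2 (L − 75):
  S = 84
  F = -52 − 2·84 = -220
  L = 69 − 3·84 + 5·(-220) (−75 from intervention) = -1358
  N = 282 + 2·84 + 2·(-220) − (-1358) = 1368
N: -98 − 1368 = -1466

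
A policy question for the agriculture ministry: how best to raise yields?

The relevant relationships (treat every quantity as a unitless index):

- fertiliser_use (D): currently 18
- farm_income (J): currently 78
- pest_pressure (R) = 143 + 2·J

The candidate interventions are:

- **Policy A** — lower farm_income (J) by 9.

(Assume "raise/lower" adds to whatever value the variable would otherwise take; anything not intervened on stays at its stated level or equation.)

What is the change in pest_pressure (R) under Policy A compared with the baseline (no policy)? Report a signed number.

Baseline:
  J = 78
  R = 143 + 2·78 = 299
Policy A (J − 9):
  J = 78 − 9 = 69
  R = 143 + 2·69 = 281
Change in R: 281 − 299 = -18

-18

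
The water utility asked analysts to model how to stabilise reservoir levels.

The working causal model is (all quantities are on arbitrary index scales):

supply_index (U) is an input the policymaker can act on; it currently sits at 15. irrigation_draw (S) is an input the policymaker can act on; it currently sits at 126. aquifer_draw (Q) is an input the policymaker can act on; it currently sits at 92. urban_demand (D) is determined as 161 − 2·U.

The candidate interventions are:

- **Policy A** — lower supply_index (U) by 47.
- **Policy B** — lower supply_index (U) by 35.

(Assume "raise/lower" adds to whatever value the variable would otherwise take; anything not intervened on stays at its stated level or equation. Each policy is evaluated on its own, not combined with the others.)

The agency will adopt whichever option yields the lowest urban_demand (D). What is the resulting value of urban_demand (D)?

201

Policy A (U − 47):
  U = 15 − 47 = -32
  D = 161 − 2·(-32) = 225
Policy B (U − 35):
  U = 15 − 35 = -20
  D = 161 − 2·(-20) = 201
Comparing — Policy A: D=225, Policy B: D=201. Lowest is 201 (Policy B).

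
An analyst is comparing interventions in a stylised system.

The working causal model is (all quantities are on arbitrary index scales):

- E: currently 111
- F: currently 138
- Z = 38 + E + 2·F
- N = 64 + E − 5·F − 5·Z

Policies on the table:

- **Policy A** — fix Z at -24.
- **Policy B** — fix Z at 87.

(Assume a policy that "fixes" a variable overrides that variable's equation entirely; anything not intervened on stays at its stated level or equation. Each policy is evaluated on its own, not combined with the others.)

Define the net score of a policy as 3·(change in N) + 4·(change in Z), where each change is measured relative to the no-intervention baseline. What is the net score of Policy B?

3718

Baseline:
  E = 111
  F = 138
  Z = 38 + 111 + 2·138 = 425
  N = 64 + 111 − 5·138 − 5·425 = -2640
Policy B (Z := 87):
  E = 111
  F = 138
  Z = 87
  N = 64 + 111 − 5·138 − 5·87 = -950
ΔN = -950 − (-2640) = 1690; ΔZ = 87 − 425 = -338
Score = 3·1690 + 4·(-338) = 3718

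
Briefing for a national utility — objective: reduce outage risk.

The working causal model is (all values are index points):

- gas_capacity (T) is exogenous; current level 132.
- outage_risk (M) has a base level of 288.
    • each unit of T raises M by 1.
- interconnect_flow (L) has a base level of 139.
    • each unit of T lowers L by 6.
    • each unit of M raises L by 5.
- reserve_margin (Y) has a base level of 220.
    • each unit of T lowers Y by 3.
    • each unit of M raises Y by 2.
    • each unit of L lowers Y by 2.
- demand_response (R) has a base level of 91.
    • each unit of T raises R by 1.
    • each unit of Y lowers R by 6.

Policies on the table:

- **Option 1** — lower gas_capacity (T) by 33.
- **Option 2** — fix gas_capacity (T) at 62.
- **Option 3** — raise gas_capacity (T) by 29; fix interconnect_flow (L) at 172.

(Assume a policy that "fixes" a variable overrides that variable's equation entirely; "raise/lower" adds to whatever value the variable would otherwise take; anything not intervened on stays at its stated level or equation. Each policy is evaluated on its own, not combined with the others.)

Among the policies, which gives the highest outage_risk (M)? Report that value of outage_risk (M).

Option 1 (T − 33):
  T = 132 − 33 = 99
  M = 288 + 99 = 387
Option 2 (T := 62):
  T = 62
  M = 288 + 62 = 350
Option 3 (T + 29, L := 172):
  T = 132 + 29 = 161
  M = 288 + 161 = 449
Comparing — Option 1: M=387, Option 2: M=350, Option 3: M=449. Highest is 449 (Option 3).

449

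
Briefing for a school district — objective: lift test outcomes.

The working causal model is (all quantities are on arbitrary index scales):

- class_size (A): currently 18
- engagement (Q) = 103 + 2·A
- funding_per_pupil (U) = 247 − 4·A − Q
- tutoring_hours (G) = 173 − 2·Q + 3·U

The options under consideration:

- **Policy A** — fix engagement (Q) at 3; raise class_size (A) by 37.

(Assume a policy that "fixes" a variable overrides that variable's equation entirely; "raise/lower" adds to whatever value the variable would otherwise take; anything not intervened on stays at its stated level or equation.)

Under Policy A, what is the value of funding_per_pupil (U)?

24

Policy A (Q := 3, A + 37):
  A = 18 + 37 = 55
  Q = 3
  U = 247 − 4·55 − 3 = 24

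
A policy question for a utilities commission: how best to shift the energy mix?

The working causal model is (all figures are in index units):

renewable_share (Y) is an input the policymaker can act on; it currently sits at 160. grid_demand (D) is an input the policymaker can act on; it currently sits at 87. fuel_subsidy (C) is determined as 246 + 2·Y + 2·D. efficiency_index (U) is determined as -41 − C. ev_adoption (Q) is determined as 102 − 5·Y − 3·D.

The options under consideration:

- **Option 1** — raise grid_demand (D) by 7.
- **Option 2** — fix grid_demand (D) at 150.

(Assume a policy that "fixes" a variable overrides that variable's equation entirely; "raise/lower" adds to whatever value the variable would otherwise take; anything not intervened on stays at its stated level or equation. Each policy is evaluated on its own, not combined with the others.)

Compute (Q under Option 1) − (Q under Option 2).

168

Option 1 (D + 7):
  Y = 160
  D = 87 + 7 = 94
  Q = 102 − 5·160 − 3·94 = -980
Option 2 (D := 150):
  Y = 160
  D = 150
  Q = 102 − 5·160 − 3·150 = -1148
Q: -980 − (-1148) = 168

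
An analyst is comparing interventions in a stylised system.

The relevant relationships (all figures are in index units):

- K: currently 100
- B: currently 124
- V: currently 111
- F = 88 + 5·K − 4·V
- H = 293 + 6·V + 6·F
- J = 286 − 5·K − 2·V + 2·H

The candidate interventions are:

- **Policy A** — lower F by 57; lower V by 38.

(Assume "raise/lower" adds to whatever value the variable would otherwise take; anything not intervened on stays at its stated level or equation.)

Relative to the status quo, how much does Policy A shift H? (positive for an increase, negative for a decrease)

342

Baseline:
  K = 100
  V = 111
  F = 88 + 5·100 − 4·111 = 144
  H = 293 + 6·111 + 6·144 = 1823
Policy A (F − 57, V − 38):
  K = 100
  V = 111 − 38 = 73
  F = 88 + 5·100 − 4·73 (−57 from intervention) = 239
  H = 293 + 6·73 + 6·239 = 2165
Change in H: 2165 − 1823 = 342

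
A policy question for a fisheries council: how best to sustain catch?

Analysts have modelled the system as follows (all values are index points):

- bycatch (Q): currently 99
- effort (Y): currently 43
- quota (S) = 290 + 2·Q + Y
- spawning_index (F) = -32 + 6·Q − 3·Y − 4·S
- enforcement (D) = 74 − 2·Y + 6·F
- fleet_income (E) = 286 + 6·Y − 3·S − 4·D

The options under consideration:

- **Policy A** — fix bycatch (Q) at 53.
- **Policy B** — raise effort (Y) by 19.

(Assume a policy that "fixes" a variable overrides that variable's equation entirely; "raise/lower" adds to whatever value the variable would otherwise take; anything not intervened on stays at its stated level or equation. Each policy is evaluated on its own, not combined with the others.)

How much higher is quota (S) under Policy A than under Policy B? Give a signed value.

Policy A (Q := 53):
  Q = 53
  Y = 43
  S = 290 + 2·53 + 43 = 439
Policy B (Y + 19):
  Q = 99
  Y = 43 + 19 = 62
  S = 290 + 2·99 + 62 = 550
S: 439 − 550 = -111

-111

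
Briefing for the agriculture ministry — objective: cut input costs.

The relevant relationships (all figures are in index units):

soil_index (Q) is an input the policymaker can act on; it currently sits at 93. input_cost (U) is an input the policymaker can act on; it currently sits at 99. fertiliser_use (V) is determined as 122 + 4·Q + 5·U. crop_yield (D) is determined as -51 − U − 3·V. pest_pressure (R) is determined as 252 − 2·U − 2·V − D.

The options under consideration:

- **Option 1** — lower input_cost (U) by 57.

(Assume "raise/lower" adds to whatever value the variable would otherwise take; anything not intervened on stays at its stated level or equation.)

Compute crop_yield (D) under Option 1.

Option 1 (U − 57):
  Q = 93
  U = 99 − 57 = 42
  V = 122 + 4·93 + 5·42 = 704
  D = -51 − 42 − 3·704 = -2205

-2205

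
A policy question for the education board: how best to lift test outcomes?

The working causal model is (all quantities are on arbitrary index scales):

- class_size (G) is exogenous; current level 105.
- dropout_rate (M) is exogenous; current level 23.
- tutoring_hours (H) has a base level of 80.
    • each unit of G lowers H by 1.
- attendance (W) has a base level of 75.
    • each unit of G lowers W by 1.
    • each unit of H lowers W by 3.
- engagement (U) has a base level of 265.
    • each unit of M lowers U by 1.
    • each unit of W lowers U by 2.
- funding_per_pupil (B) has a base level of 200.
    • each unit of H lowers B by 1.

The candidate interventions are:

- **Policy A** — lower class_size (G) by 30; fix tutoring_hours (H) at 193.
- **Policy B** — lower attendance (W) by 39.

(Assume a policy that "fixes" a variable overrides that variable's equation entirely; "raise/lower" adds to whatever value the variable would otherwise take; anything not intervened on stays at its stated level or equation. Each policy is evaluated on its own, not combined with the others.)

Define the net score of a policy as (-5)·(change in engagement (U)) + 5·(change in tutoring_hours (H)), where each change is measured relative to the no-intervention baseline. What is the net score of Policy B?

Baseline:
  G = 105
  M = 23
  H = 80 − 105 = -25
  W = 75 − 105 − 3·(-25) = 45
  U = 265 − 23 − 2·45 = 152
Policy B (W − 39):
  G = 105
  M = 23
  H = 80 − 105 = -25
  W = 75 − 105 − 3·(-25) (−39 from intervention) = 6
  U = 265 − 23 − 2·6 = 230
ΔU = 230 − 152 = 78; ΔH = -25 − (-25) = 0
Score = (-5)·78 + 5·0 = -390

-390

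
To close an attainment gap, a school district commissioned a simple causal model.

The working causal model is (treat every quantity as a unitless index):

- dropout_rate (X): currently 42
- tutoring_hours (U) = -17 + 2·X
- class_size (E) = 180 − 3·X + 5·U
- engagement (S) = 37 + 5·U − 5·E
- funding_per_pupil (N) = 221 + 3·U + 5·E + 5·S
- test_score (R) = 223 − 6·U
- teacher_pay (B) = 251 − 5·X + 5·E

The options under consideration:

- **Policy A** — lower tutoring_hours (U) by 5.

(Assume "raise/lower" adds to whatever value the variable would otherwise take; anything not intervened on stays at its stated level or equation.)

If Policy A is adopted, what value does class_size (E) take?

364

Policy A (U − 5):
  X = 42
  U = -17 + 2·42 (−5 from intervention) = 62
  E = 180 − 3·42 + 5·62 = 364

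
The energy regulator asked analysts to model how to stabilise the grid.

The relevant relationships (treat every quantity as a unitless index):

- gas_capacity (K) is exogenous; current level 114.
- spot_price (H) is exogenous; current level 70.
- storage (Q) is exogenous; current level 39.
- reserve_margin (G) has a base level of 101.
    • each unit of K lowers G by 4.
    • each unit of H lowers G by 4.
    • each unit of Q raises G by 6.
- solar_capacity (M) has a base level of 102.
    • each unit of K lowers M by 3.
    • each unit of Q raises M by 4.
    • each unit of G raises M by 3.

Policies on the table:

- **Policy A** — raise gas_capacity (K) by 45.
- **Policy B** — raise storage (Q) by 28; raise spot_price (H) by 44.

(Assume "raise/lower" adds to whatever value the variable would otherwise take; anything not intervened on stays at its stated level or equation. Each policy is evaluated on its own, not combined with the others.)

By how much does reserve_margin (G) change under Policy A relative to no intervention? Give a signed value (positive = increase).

-180

Baseline:
  K = 114
  H = 70
  Q = 39
  G = 101 − 4·114 − 4·70 + 6·39 = -401
Policy A (K + 45):
  K = 114 + 45 = 159
  H = 70
  Q = 39
  G = 101 − 4·159 − 4·70 + 6·39 = -581
Change in G: -581 − (-401) = -180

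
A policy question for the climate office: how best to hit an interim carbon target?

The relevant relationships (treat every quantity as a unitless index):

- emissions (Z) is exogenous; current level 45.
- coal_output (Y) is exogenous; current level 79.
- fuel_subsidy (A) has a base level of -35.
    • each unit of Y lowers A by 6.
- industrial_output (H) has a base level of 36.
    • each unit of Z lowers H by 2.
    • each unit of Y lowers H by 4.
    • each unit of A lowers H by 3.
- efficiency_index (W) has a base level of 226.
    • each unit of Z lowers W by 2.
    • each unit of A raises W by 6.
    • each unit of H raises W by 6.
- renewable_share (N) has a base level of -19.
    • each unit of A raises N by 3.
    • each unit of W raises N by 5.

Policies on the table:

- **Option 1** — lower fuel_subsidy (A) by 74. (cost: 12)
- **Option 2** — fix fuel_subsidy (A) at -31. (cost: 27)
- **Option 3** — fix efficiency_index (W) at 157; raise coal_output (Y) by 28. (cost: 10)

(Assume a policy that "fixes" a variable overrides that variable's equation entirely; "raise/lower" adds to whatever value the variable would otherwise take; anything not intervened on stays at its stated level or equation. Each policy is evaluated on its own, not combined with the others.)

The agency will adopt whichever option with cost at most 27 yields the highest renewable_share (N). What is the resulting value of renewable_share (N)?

Option 1 (A − 74):
  Z = 45
  Y = 79
  A = -35 − 6·79 (−74 from intervention) = -583
  H = 36 − 2·45 − 4·79 − 3·(-583) = 1379
  W = 226 − 2·45 + 6·(-583) + 6·1379 = 4912
  N = -19 + 3·(-583) + 5·4912 = 22792
Option 2 (A := -31):
  Z = 45
  Y = 79
  A = -31
  H = 36 − 2·45 − 4·79 − 3·(-31) = -277
  W = 226 − 2·45 + 6·(-31) + 6·(-277) = -1712
  N = -19 + 3·(-31) + 5·(-1712) = -8672
Option 3 (W := 157, Y + 28):
  Z = 45
  Y = 79 + 28 = 107
  A = -35 − 6·107 = -677
  H = 36 − 2·45 − 4·107 − 3·(-677) = 1549
  W = 157
  N = -19 + 3·(-677) + 5·157 = -1265
Comparing — Option 1: N=22792, Option 2: N=-8672, Option 3: N=-1265. Highest is 22792 (Option 1).

22792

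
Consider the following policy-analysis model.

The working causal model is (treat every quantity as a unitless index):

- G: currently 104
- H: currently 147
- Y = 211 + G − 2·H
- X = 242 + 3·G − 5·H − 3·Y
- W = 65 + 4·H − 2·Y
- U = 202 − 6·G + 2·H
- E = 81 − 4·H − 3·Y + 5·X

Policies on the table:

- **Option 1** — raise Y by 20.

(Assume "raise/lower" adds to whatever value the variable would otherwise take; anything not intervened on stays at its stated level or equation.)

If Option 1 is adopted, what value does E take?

Option 1 (Y + 20):
  G = 104
  H = 147
  Y = 211 + 104 − 2·147 (+20 from intervention) = 41
  X = 242 + 3·104 − 5·147 − 3·41 = -304
  E = 81 − 4·147 − 3·41 + 5·(-304) = -2150

-2150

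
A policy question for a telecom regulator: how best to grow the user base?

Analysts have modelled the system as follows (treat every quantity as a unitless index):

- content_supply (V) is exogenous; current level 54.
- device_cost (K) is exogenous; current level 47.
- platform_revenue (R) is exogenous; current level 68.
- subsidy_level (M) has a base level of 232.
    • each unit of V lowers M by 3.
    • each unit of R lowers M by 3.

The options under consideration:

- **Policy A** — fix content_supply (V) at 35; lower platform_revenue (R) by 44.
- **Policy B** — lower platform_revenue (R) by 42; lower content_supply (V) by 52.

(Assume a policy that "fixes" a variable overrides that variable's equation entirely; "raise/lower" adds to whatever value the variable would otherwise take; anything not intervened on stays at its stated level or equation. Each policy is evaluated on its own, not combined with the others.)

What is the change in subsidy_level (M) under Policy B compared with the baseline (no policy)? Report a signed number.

282

Baseline:
  V = 54
  R = 68
  M = 232 − 3·54 − 3·68 = -134
Policy B (R − 42, V − 52):
  V = 54 − 52 = 2
  R = 68 − 42 = 26
  M = 232 − 3·2 − 3·26 = 148
Change in M: 148 − (-134) = 282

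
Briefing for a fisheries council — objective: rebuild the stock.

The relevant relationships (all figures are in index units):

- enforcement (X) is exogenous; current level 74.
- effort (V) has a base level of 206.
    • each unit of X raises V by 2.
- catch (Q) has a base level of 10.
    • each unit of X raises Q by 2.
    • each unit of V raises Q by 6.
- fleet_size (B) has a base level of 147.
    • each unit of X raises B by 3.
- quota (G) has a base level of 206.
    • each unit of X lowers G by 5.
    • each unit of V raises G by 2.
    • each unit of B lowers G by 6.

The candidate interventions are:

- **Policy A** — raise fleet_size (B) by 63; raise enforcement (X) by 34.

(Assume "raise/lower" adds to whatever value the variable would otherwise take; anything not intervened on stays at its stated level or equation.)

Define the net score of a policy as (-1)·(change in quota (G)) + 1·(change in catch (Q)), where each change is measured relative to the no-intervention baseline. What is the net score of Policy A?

Baseline:
  X = 74
  V = 206 + 2·74 = 354
  Q = 10 + 2·74 + 6·354 = 2282
  B = 147 + 3·74 = 369
  G = 206 − 5·74 + 2·354 − 6·369 = -1670
Policy A (B + 63, X + 34):
  X = 74 + 34 = 108
  V = 206 + 2·108 = 422
  Q = 10 + 2·108 + 6·422 = 2758
  B = 147 + 3·108 (+63 from intervention) = 534
  G = 206 − 5·108 + 2·422 − 6·534 = -2694
ΔG = -2694 − (-1670) = -1024; ΔQ = 2758 − 2282 = 476
Score = (-1)·(-1024) + 1·476 = 1500

1500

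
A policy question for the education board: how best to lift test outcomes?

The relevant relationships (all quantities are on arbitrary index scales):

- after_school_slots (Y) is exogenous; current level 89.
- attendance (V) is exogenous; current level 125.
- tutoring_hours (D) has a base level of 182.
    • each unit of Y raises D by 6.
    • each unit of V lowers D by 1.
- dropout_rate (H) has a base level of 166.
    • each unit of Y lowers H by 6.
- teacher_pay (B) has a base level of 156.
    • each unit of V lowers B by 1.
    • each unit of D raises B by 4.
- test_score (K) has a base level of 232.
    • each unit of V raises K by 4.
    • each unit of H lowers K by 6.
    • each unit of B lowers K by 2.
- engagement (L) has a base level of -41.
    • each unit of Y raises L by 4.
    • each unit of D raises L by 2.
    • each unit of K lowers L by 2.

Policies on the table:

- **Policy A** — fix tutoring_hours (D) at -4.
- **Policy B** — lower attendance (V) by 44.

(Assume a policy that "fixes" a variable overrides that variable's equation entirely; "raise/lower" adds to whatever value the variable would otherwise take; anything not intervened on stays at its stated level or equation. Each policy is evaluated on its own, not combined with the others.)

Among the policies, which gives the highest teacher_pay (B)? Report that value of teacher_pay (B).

2615

Policy A (D := -4):
  Y = 89
  V = 125
  D = -4
  B = 156 − 125 + 4·(-4) = 15
Policy B (V − 44):
  Y = 89
  V = 125 − 44 = 81
  D = 182 + 6·89 − 81 = 635
  B = 156 − 81 + 4·635 = 2615
Comparing — Policy A: B=15, Policy B: B=2615. Highest is 2615 (Policy B).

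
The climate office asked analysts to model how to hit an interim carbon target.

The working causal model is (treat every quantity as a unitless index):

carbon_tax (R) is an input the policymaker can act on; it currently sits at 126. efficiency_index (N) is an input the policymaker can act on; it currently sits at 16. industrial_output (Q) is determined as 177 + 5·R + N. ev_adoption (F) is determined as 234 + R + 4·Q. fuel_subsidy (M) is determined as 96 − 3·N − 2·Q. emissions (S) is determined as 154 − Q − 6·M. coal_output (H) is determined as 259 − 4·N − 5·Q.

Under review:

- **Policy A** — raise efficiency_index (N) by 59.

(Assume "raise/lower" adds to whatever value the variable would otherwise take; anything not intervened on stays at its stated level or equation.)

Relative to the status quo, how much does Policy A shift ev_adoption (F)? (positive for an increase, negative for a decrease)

Baseline:
  R = 126
  N = 16
  Q = 177 + 5·126 + 16 = 823
  F = 234 + 126 + 4·823 = 3652
Policy A (N + 59):
  R = 126
  N = 16 + 59 = 75
  Q = 177 + 5·126 + 75 = 882
  F = 234 + 126 + 4·882 = 3888
Change in F: 3888 − 3652 = 236

236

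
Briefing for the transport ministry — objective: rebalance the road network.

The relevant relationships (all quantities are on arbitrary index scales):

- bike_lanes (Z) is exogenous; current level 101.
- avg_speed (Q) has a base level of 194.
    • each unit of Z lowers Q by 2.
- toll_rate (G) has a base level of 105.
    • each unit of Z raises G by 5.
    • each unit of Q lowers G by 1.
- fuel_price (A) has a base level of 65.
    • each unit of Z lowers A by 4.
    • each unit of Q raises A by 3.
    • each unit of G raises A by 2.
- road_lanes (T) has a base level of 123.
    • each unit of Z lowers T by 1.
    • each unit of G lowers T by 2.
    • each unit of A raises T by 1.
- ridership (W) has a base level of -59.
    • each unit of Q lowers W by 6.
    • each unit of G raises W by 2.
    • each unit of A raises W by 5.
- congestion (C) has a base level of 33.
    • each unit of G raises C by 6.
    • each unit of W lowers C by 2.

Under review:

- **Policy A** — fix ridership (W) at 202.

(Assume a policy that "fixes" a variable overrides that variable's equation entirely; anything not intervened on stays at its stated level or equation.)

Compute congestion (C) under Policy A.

3337

Policy A (W := 202):
  Z = 101
  Q = 194 − 2·101 = -8
  G = 105 + 5·101 − (-8) = 618
  A = 65 − 4·101 + 3·(-8) + 2·618 = 873
  W = 202
  C = 33 + 6·618 − 2·202 = 3337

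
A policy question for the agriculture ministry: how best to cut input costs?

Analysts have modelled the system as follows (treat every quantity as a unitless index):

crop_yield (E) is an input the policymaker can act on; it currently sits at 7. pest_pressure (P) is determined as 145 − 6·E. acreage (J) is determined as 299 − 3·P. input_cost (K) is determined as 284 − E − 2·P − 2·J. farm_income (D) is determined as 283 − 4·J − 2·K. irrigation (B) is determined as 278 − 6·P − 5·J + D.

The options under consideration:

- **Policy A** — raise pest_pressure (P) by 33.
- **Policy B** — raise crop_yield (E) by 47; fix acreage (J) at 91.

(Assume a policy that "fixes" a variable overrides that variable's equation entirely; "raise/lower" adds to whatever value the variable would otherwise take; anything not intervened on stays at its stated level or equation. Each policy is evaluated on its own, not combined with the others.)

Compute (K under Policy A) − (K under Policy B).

-183

Policy A (P + 33):
  E = 7
  P = 145 − 6·7 (+33 from intervention) = 136
  J = 299 − 3·136 = -109
  K = 284 − 7 − 2·136 − 2·(-109) = 223
Policy B (E + 47, J := 91):
  E = 7 + 47 = 54
  P = 145 − 6·54 = -179
  J = 91
  K = 284 − 54 − 2·(-179) − 2·91 = 406
K: 223 − 406 = -183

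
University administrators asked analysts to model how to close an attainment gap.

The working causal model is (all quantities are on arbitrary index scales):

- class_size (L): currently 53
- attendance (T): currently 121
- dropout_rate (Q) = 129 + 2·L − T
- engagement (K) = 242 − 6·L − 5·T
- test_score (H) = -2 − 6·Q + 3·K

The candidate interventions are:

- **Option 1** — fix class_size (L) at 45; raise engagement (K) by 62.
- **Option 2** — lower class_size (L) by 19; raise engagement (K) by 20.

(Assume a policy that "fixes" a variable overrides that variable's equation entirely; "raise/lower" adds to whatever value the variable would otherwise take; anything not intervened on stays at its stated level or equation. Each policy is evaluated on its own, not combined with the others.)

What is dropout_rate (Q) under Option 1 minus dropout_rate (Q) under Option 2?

22

Option 1 (L := 45, K + 62):
  L = 45
  T = 121
  Q = 129 + 2·45 − 121 = 98
Option 2 (L − 19, K + 20):
  L = 53 − 19 = 34
  T = 121
  Q = 129 + 2·34 − 121 = 76
Q: 98 − 76 = 22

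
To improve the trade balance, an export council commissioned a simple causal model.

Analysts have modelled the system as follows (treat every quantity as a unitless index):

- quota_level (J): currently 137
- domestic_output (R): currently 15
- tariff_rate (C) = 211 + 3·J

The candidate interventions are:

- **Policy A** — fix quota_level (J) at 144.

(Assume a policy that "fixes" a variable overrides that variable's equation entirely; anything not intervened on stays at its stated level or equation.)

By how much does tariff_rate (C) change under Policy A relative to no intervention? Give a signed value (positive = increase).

21

Baseline:
  J = 137
  C = 211 + 3·137 = 622
Policy A (J := 144):
  J = 144
  C = 211 + 3·144 = 643
Change in C: 643 − 622 = 21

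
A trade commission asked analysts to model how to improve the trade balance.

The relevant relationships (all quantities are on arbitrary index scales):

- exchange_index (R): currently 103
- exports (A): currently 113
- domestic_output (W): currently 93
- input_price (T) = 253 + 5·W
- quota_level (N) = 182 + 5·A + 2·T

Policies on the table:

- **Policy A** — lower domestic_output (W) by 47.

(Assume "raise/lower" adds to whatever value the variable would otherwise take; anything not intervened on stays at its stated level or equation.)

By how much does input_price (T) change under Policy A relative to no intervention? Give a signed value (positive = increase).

-235

Baseline:
  W = 93
  T = 253 + 5·93 = 718
Policy A (W − 47):
  W = 93 − 47 = 46
  T = 253 + 5·46 = 483
Change in T: 483 − 718 = -235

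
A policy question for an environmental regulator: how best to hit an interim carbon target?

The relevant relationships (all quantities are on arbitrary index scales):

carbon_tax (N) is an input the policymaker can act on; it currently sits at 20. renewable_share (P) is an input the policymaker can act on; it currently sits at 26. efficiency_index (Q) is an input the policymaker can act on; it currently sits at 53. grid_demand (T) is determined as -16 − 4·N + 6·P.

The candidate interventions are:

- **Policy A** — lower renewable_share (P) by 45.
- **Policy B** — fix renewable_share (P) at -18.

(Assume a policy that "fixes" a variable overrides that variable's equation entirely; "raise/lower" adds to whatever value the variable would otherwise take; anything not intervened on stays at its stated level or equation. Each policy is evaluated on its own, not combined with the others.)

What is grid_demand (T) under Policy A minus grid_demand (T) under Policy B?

Policy A (P − 45):
  N = 20
  P = 26 − 45 = -19
  T = -16 − 4·20 + 6·(-19) = -210
Policy B (P := -18):
  N = 20
  P = -18
  T = -16 − 4·20 + 6·(-18) = -204
T: -210 − (-204) = -6

-6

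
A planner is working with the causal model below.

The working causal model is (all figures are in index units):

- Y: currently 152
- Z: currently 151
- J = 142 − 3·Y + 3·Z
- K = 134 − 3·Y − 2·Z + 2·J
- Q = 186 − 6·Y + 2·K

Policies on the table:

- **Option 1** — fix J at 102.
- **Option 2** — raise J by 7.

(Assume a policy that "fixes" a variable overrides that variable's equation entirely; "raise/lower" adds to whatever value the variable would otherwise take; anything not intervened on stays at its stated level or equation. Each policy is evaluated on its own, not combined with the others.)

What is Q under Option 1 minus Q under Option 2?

Option 1 (J := 102):
  Y = 152
  Z = 151
  J = 102
  K = 134 − 3·152 − 2·151 + 2·102 = -420
  Q = 186 − 6·152 + 2·(-420) = -1566
Option 2 (J + 7):
  Y = 152
  Z = 151
  J = 142 − 3·152 + 3·151 (+7 from intervention) = 146
  K = 134 − 3·152 − 2·151 + 2·146 = -332
  Q = 186 − 6·152 + 2·(-332) = -1390
Q: -1566 − (-1390) = -176

-176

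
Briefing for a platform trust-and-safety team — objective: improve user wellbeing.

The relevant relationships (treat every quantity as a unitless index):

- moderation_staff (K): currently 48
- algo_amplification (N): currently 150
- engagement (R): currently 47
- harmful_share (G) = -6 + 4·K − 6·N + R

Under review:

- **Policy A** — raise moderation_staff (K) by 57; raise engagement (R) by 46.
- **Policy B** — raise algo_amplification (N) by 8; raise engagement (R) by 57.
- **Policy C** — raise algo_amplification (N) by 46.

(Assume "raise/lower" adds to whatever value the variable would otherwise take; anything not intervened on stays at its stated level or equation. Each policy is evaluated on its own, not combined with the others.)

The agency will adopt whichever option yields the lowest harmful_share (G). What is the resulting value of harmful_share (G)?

-943

Policy A (K + 57, R + 46):
  K = 48 + 57 = 105
  N = 150
  R = 47 + 46 = 93
  G = -6 + 4·105 − 6·150 + 93 = -393
Policy B (N + 8, R + 57):
  K = 48
  N = 150 + 8 = 158
  R = 47 + 57 = 104
  G = -6 + 4·48 − 6·158 + 104 = -658
Policy C (N + 46):
  K = 48
  N = 150 + 46 = 196
  R = 47
  G = -6 + 4·48 − 6·196 + 47 = -943
Comparing — Policy A: G=-393, Policy B: G=-658, Policy C: G=-943. Lowest is -943 (Policy C).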